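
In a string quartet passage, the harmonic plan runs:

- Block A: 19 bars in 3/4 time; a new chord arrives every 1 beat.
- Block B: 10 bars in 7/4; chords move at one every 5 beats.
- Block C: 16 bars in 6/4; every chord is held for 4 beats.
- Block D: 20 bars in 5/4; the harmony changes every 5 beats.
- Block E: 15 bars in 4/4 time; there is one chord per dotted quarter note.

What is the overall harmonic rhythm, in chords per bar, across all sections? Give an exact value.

31/16 chords per bar

A: 19 × 3 = 57 beats ÷ 1 = 57 chords.
B: 10 × 7 = 70 beats ÷ 5 = 14 chords.
C: 16 × 6 = 96 beats ÷ 4 = 24 chords.
D: 20 × 5 = 100 beats ÷ 5 = 20 chords.
E: 15 × 4 = 60 beats ÷ 1.5 = 40 chords.
Overall: 155 chords over 80 bars → 155/80 = 31/16 chords per bar.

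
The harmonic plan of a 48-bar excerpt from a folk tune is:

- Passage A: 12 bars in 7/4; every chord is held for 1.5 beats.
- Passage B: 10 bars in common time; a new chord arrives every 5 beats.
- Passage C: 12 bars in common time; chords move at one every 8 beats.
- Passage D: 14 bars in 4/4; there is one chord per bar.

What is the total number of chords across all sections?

84 chords

A: 12·7 = 84 beats, 84/1.5 = 56 chords.
B: 10·4 = 40 beats, 40/5 = 8 chords.
C: 12·4 = 48 beats, 48/8 = 6 chords.
D: 14·4 = 56 beats, 56/4 = 14 chords.
Total: 56 + 8 + 6 + 14 = 84.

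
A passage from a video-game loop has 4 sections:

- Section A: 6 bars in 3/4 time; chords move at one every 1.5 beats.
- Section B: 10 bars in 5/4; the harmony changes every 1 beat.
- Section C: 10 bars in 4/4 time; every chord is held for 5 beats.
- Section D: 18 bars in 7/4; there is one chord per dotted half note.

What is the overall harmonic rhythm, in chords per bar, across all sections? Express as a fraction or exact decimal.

28/11 chords per bar

A: 6 bars of 3 beats is 18 beats; at 1.5 beats each that's 12 chords.
B: 10 bars of 5 beats is 50 beats; at 1 beat each that's 50 chords.
C: 10 bars of 4 beats is 40 beats; at 5 beats each that's 8 chords.
D: 18 bars of 7 beats is 126 beats; at 3 beats each that's 42 chords.
Overall: 112 chords over 44 bars → 112/44 = 28/11 chords per bar.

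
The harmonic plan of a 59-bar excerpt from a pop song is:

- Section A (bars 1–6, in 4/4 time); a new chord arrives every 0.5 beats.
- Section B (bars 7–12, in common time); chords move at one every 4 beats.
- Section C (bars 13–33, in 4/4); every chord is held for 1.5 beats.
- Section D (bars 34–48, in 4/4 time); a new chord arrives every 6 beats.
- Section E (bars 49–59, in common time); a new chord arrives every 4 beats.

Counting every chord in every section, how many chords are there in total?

131 chords

A has 24 beats and chords last 0.5 each, so 48 chords.
B has 24 beats and chords last 4 each, so 6 chords.
C has 84 beats and chords last 1.5 each, so 56 chords.
D has 60 beats and chords last 6 each, so 10 chords.
E has 44 beats and chords last 4 each, so 11 chords.
Total: 48 + 6 + 56 + 10 + 11 = 131.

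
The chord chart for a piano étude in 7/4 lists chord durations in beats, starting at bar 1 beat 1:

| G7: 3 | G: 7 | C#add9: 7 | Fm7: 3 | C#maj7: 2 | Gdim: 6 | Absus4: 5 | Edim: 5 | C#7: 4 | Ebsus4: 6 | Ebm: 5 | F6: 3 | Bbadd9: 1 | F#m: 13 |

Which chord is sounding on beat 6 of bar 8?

Beat 6 of bar 8 is beat (8−1)×7 + 6 = 55 overall.
Running totals: G7 ends at 3, G ends at 10, C#add9 ends at 17, Fm7 ends at 20, C#maj7 ends at 22, Gdim ends at 28, Absus4 ends at 33, Edim ends at 38, C#7 ends at 42, Ebsus4 ends at 48, Ebm ends at 53, F6 ends at 56.
Beat 55 falls within F6.

F6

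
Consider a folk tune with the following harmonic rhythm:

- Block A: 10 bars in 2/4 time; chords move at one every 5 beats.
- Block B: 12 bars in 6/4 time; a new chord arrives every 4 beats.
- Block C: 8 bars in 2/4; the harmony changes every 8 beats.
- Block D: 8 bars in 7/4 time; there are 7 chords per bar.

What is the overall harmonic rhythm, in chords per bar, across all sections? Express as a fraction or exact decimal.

40/19 chords per bar

A: 10 × 2 = 20 beats ÷ 5 = 4 chords.
B: 12 × 6 = 72 beats ÷ 4 = 18 chords.
C: 8 × 2 = 16 beats ÷ 8 = 2 chords.
D: 8 × 7 = 56 beats ÷ 1 = 56 chords.
Overall: 80 chords over 38 bars → 80/38 = 40/19 chords per bar.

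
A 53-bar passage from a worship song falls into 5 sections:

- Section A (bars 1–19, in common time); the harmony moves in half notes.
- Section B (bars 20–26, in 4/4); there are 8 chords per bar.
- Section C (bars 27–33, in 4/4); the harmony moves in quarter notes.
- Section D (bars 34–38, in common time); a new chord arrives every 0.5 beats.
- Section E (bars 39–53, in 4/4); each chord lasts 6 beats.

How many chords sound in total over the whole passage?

172 chords

A has 76 beats and chords last 2 each, so 38 chords.
B has 28 beats and chords last 0.5 each, so 56 chords.
C has 28 beats and chords last 1 each, so 28 chords.
D has 20 beats and chords last 0.5 each, so 40 chords.
E has 60 beats and chords last 6 each, so 10 chords.
Total: 38 + 56 + 28 + 40 + 10 = 172.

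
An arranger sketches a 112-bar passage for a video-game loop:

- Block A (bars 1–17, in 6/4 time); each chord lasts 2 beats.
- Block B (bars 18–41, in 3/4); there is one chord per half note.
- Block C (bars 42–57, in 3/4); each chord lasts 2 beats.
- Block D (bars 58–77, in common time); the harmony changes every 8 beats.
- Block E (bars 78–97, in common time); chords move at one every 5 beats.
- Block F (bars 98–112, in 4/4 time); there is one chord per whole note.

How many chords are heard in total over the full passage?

A has 102 beats and chords last 2 each, so 51 chords.
B has 72 beats and chords last 2 each, so 36 chords.
C has 48 beats and chords last 2 each, so 24 chords.
D has 80 beats and chords last 8 each, so 10 chords.
E has 80 beats and chords last 5 each, so 16 chords.
F has 60 beats and chords last 4 each, so 15 chords.
Total: 51 + 36 + 24 + 10 + 16 + 15 = 152.

152 chords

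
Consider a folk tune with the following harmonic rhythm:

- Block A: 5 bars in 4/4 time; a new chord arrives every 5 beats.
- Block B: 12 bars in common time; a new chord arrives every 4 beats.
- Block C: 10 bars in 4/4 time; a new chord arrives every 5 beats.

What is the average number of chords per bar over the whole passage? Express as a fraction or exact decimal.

8/9 chords per bar

A: 5 × 4 = 20 beats ÷ 5 = 4 chords.
B: 12 × 4 = 48 beats ÷ 4 = 12 chords.
C: 10 × 4 = 40 beats ÷ 5 = 8 chords.
Overall: 24 chords over 27 bars → 24/27 = 8/9 chords per bar.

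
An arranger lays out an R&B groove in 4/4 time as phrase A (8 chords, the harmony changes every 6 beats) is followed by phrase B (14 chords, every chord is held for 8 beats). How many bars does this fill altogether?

40 bars

A: 8 × 6 = 48 beats = 12 bars.
B: 14 × 8 = 112 beats = 28 bars.
Total: 12 + 28 = 40 bars.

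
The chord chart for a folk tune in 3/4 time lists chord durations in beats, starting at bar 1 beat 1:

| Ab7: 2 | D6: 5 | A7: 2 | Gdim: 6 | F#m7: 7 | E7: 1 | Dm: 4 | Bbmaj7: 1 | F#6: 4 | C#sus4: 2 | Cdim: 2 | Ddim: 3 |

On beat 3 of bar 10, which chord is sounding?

F#6

Beat 3 of bar 10 is beat (10−1)×3 + 3 = 30 overall.
Running totals: Ab7 ends at 2, D6 ends at 7, A7 ends at 9, Gdim ends at 15, F#m7 ends at 22, E7 ends at 23, Dm ends at 27, Bbmaj7 ends at 28, F#6 ends at 32.
Beat 30 falls within F#6.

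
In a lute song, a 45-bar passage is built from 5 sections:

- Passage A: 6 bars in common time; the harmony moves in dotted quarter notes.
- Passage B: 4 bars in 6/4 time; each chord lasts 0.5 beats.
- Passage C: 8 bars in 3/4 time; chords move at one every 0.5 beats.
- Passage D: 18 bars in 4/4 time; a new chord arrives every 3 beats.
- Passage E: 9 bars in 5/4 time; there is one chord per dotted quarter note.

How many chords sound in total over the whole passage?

A has 24 beats and chords last 1.5 each, so 16 chords.
B has 24 beats and chords last 0.5 each, so 48 chords.
C has 24 beats and chords last 0.5 each, so 48 chords.
D has 72 beats and chords last 3 each, so 24 chords.
E has 45 beats and chords last 1.5 each, so 30 chords.
Total: 16 + 48 + 48 + 24 + 30 = 166.

166 chords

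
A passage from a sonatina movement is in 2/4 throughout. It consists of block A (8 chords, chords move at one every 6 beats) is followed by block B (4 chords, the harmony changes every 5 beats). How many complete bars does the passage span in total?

A: 8 × 6 = 48 beats = 24 bars.
B: 4 × 5 = 20 beats = 10 bars.
Total: 24 + 10 = 34 bars.

34 bars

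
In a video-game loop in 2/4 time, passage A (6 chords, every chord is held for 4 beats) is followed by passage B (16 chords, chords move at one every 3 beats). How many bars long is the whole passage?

36 bars

A: 6 × 4 = 24 beats = 12 bars.
B: 16 × 3 = 48 beats = 24 bars.
Total: 12 + 24 = 36 bars.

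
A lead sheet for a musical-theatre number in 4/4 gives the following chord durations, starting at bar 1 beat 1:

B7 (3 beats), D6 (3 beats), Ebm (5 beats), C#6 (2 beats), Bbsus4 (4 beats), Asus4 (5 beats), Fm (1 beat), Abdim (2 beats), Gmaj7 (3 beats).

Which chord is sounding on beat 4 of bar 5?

Beat 4 of bar 5 is beat (5−1)×4 + 4 = 20 overall.
Running totals: B7 ends at 3, D6 ends at 6, Ebm ends at 11, C#6 ends at 13, Bbsus4 ends at 17, Asus4 ends at 22.
Beat 20 falls within Asus4.

Asus4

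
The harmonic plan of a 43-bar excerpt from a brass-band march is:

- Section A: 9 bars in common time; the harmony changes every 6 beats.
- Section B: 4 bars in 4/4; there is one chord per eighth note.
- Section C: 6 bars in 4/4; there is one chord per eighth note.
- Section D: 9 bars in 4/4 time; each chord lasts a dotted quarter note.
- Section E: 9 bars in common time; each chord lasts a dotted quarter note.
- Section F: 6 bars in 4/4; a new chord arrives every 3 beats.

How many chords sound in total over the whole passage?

142 chords

A has 36 beats and chords last 6 each, so 6 chords.
B has 16 beats and chords last 0.5 each, so 32 chords.
C has 24 beats and chords last 0.5 each, so 48 chords.
D has 36 beats and chords last 1.5 each, so 24 chords.
E has 36 beats and chords last 1.5 each, so 24 chords.
F has 24 beats and chords last 3 each, so 8 chords.
Total: 6 + 32 + 48 + 24 + 24 + 8 = 142.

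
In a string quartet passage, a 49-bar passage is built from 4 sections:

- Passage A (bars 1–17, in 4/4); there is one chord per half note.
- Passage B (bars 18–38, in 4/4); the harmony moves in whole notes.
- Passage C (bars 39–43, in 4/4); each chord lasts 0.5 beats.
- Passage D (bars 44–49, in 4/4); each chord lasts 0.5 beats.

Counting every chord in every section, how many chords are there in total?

143 chords

A: 17 bars × 4 beats = 68 beats; 2 beats/chord → 34 chords.
B: 21 bars × 4 beats = 84 beats; 4 beats/chord → 21 chords.
C: 5 bars × 4 beats = 20 beats; 0.5 beats/chord → 40 chords.
D: 6 bars × 4 beats = 24 beats; 0.5 beats/chord → 48 chords.
Total: 34 + 21 + 40 + 48 = 143.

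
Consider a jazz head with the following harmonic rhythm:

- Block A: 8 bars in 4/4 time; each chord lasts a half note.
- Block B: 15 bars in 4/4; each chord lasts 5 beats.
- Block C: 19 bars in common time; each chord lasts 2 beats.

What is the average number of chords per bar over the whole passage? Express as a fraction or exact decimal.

11/7 chords per bar

A: 8 bars of 4 beats is 32 beats; at 2 beats each that's 16 chords.
B: 15 bars of 4 beats is 60 beats; at 5 beats each that's 12 chords.
C: 19 bars of 4 beats is 76 beats; at 2 beats each that's 38 chords.
Overall: 66 chords over 42 bars → 66/42 = 11/7 chords per bar.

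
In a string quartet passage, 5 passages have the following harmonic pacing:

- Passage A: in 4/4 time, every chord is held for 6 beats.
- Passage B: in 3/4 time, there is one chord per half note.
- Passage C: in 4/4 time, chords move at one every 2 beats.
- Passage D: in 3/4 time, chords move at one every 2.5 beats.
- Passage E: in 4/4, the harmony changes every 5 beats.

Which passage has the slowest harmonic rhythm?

A: each chord is 6 beats in 4/4, so 2/3 per bar.
B: each chord is 2 beats in 3/4, so 1.5 per bar.
C: each chord is 2 beats in 4/4, so 2 per bar.
D: each chord is 2.5 beats in 3/4, so 1.2 per bar.
E: each chord is 5 beats in 4/4, so 0.8 per bar.
Slowest is A at 2/3 chords/bar.

Passage A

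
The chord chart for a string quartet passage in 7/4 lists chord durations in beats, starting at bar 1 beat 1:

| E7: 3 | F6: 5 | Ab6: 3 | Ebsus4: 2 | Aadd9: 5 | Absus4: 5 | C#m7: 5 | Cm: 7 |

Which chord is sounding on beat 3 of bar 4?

C#m7

Beat 3 of bar 4 is beat (4−1)×7 + 3 = 24 overall.
Running totals: E7 ends at 3, F6 ends at 8, Ab6 ends at 11, Ebsus4 ends at 13, Aadd9 ends at 18, Absus4 ends at 23, C#m7 ends at 28.
Beat 24 falls within C#m7.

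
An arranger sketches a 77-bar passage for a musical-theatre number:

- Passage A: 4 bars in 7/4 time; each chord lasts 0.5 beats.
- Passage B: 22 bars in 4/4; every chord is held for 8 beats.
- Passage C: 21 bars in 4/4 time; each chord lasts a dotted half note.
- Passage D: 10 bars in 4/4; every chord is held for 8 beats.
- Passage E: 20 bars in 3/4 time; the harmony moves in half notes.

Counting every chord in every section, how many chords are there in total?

130 chords

A has 28 beats and chords last 0.5 each, so 56 chords.
B has 88 beats and chords last 8 each, so 11 chords.
C has 84 beats and chords last 3 each, so 28 chords.
D has 40 beats and chords last 8 each, so 5 chords.
E has 60 beats and chords last 2 each, so 30 chords.
Total: 56 + 11 + 28 + 5 + 30 = 130.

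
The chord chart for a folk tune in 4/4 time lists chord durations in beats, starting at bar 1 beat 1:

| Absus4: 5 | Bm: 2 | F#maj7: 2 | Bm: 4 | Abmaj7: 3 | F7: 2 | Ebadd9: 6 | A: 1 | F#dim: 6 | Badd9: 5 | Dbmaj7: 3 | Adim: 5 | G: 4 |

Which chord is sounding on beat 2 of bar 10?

Dbmaj7

Beat 2 of bar 10 is beat (10−1)×4 + 2 = 38 overall.
Running totals: Absus4 ends at 5, Bm ends at 7, F#maj7 ends at 9, Bm ends at 13, Abmaj7 ends at 16, F7 ends at 18, Ebadd9 ends at 24, A ends at 25, F#dim ends at 31, Badd9 ends at 36, Dbmaj7 ends at 39.
Beat 38 falls within Dbmaj7.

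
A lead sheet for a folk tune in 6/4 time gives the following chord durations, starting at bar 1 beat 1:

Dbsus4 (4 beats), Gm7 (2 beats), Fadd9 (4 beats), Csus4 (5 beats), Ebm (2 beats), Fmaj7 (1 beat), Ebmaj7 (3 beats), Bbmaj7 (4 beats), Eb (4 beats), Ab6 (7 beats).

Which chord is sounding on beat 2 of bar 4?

Ebmaj7

Beat 2 of bar 4 is beat (4−1)×6 + 2 = 20 overall.
Running totals: Dbsus4 ends at 4, Gm7 ends at 6, Fadd9 ends at 10, Csus4 ends at 15, Ebm ends at 17, Fmaj7 ends at 18, Ebmaj7 ends at 21.
Beat 20 falls within Ebmaj7.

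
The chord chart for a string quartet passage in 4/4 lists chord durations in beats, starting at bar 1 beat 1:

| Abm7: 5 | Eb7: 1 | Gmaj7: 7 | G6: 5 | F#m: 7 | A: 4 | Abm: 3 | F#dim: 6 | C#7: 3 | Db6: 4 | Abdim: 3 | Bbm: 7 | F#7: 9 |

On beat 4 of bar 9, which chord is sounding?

F#dim

Beat 4 of bar 9 is beat (9−1)×4 + 4 = 36 overall.
Running totals: Abm7 ends at 5, Eb7 ends at 6, Gmaj7 ends at 13, G6 ends at 18, F#m ends at 25, A ends at 29, Abm ends at 32, F#dim ends at 38.
Beat 36 falls within F#dim.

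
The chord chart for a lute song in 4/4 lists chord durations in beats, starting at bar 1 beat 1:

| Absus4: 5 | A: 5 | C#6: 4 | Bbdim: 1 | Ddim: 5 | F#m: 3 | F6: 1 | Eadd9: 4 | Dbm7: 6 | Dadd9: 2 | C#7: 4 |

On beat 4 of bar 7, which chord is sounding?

Beat 4 of bar 7 is beat (7−1)×4 + 4 = 28 overall.
Running totals: Absus4 ends at 5, A ends at 10, C#6 ends at 14, Bbdim ends at 15, Ddim ends at 20, F#m ends at 23, F6 ends at 24, Eadd9 ends at 28.
Beat 28 falls within Eadd9.

Eadd9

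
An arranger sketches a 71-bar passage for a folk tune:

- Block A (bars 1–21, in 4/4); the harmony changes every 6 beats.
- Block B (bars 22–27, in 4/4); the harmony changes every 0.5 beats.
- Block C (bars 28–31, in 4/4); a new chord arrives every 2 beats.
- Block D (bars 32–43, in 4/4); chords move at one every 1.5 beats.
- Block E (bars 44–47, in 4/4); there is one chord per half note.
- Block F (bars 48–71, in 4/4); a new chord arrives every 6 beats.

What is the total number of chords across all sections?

126 chords

A: 21·4 = 84 beats, 84/6 = 14 chords.
B: 6·4 = 24 beats, 24/0.5 = 48 chords.
C: 4·4 = 16 beats, 16/2 = 8 chords.
D: 12·4 = 48 beats, 48/1.5 = 32 chords.
E: 4·4 = 16 beats, 16/2 = 8 chords.
F: 24·4 = 96 beats, 96/6 = 16 chords.
Total: 14 + 48 + 8 + 32 + 8 + 16 = 126.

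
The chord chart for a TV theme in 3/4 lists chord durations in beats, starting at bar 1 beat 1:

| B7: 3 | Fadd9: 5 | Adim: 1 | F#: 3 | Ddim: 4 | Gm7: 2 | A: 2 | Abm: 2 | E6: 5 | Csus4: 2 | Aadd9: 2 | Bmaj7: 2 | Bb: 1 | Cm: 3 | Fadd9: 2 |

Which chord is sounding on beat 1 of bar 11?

Beat 1 of bar 11 is beat (11−1)×3 + 1 = 31 overall.
Running totals: B7 ends at 3, Fadd9 ends at 8, Adim ends at 9, F# ends at 12, Ddim ends at 16, Gm7 ends at 18, A ends at 20, Abm ends at 22, E6 ends at 27, Csus4 ends at 29, Aadd9 ends at 31.
Beat 31 falls within Aadd9.

Aadd9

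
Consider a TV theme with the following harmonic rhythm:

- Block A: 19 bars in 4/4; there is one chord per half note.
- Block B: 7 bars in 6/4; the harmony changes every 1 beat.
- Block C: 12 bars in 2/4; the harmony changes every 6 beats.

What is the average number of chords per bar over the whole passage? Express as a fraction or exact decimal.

42/19 chords per bar

A: 19 bars of 4 beats is 76 beats; at 2 beats each that's 38 chords.
B: 7 bars of 6 beats is 42 beats; at 1 beat each that's 42 chords.
C: 12 bars of 2 beats is 24 beats; at 6 beats each that's 4 chords.
Overall: 84 chords over 38 bars → 84/38 = 42/19 chords per bar.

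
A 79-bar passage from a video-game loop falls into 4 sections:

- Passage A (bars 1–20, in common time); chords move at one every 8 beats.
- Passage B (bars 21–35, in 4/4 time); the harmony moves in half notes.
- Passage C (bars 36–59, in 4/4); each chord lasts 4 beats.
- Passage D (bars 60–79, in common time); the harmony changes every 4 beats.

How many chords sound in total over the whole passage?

84 chords

A: 20·4 = 80 beats, 80/8 = 10 chords.
B: 15·4 = 60 beats, 60/2 = 30 chords.
C: 24·4 = 96 beats, 96/4 = 24 chords.
D: 20·4 = 80 beats, 80/4 = 20 chords.
Total: 10 + 30 + 24 + 20 = 84.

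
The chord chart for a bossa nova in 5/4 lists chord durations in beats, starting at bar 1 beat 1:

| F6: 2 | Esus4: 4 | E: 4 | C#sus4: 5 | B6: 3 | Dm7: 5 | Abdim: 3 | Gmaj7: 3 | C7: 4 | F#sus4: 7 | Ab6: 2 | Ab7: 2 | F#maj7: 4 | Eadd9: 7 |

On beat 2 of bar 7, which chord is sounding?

C7

Beat 2 of bar 7 is beat (7−1)×5 + 2 = 32 overall.
Running totals: F6 ends at 2, Esus4 ends at 6, E ends at 10, C#sus4 ends at 15, B6 ends at 18, Dm7 ends at 23, Abdim ends at 26, Gmaj7 ends at 29, C7 ends at 33.
Beat 32 falls within C7.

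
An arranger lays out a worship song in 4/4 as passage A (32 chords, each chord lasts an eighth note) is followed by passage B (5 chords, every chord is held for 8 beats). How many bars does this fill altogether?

14 bars

A: 32 × 0.5 = 16 beats = 4 bars.
B: 5 × 8 = 40 beats = 10 bars.
Total: 4 + 10 = 14 bars.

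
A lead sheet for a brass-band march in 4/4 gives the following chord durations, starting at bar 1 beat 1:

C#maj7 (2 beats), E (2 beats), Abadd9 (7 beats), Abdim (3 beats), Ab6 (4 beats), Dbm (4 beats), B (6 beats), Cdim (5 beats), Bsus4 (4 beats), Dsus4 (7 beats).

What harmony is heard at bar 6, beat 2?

Dbm

Beat 2 of bar 6 is beat (6−1)×4 + 2 = 22 overall.
Running totals: C#maj7 ends at 2, E ends at 4, Abadd9 ends at 11, Abdim ends at 14, Ab6 ends at 18, Dbm ends at 22.
Beat 22 falls within Dbm.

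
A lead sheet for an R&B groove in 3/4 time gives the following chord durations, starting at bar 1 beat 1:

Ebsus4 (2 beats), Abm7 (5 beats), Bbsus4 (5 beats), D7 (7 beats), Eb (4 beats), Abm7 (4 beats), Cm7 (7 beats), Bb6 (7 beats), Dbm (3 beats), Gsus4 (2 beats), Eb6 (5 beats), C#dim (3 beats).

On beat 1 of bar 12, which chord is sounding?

Cm7

Beat 1 of bar 12 is beat (12−1)×3 + 1 = 34 overall.
Running totals: Ebsus4 ends at 2, Abm7 ends at 7, Bbsus4 ends at 12, D7 ends at 19, Eb ends at 23, Abm7 ends at 27, Cm7 ends at 34.
Beat 34 falls within Cm7.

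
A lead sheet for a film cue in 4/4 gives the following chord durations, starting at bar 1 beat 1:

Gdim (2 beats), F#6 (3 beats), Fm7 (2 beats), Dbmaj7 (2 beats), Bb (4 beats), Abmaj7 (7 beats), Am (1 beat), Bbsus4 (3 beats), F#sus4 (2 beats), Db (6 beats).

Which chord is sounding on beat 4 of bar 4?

Abmaj7

Beat 4 of bar 4 is beat (4−1)×4 + 4 = 16 overall.
Running totals: Gdim ends at 2, F#6 ends at 5, Fm7 ends at 7, Dbmaj7 ends at 9, Bb ends at 13, Abmaj7 ends at 20.
Beat 16 falls within Abmaj7.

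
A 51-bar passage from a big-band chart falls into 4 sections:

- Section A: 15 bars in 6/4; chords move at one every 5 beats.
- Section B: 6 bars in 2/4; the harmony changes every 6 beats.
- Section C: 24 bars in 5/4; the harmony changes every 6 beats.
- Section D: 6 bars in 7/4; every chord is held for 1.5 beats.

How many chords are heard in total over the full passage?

A has 90 beats and chords last 5 each, so 18 chords.
B has 12 beats and chords last 6 each, so 2 chords.
C has 120 beats and chords last 6 each, so 20 chords.
D has 42 beats and chords last 1.5 each, so 28 chords.
Total: 18 + 2 + 20 + 28 = 68.

68 chords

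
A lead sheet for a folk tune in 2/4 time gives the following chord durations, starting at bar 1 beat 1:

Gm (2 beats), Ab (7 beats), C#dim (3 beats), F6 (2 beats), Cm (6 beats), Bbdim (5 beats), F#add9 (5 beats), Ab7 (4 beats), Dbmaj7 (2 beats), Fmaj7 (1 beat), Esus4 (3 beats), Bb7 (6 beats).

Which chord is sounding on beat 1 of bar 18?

Dbmaj7

Beat 1 of bar 18 is beat (18−1)×2 + 1 = 35 overall.
Running totals: Gm ends at 2, Ab ends at 9, C#dim ends at 12, F6 ends at 14, Cm ends at 20, Bbdim ends at 25, F#add9 ends at 30, Ab7 ends at 34, Dbmaj7 ends at 36.
Beat 35 falls within Dbmaj7.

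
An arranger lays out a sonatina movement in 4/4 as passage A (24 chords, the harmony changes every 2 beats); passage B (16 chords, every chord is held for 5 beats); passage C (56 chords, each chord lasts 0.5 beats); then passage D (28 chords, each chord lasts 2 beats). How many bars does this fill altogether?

53 bars

A: 24 × 2 = 48 beats = 12 bars.
B: 16 × 5 = 80 beats = 20 bars.
C: 56 × 0.5 = 28 beats = 7 bars.
D: 28 × 2 = 56 beats = 14 bars.
Total: 12 + 20 + 7 + 14 = 53 bars.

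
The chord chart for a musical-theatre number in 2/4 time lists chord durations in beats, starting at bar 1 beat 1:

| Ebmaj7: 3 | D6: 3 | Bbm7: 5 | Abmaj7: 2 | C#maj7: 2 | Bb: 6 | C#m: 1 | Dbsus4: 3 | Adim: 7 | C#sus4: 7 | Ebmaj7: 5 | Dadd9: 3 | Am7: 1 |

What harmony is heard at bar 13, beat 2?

Adim

Beat 2 of bar 13 is beat (13−1)×2 + 2 = 26 overall.
Running totals: Ebmaj7 ends at 3, D6 ends at 6, Bbm7 ends at 11, Abmaj7 ends at 13, C#maj7 ends at 15, Bb ends at 21, C#m ends at 22, Dbsus4 ends at 25, Adim ends at 32.
Beat 26 falls within Adim.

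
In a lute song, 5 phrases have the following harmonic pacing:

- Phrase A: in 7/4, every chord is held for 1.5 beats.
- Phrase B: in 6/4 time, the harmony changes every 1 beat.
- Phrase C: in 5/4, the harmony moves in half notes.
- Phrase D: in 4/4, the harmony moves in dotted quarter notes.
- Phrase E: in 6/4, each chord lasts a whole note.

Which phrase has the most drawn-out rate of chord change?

Phrase E

A: 7 beats/bar ÷ 1.5 beats/chord = 14/3 chords/bar.
B: 6 beats/bar ÷ 1 beat/chord = 6 chords/bar.
C: 5 beats/bar ÷ 2 beats/chord = 2.5 chords/bar.
D: 4 beats/bar ÷ 1.5 beats/chord = 8/3 chords/bar.
E: 6 beats/bar ÷ 4 beats/chord = 1.5 chords/bar.
Slowest is E at 1.5 chords/bar.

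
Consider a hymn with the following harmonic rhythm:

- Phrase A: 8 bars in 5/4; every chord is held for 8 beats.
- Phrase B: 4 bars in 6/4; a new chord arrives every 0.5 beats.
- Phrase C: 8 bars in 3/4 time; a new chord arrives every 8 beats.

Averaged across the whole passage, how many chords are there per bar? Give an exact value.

2.8 chords per bar

A: 8 × 5 = 40 beats ÷ 8 = 5 chords.
B: 4 × 6 = 24 beats ÷ 0.5 = 48 chords.
C: 8 × 3 = 24 beats ÷ 8 = 3 chords.
Overall: 56 chords over 20 bars → 56/20 = 2.8 chords per bar.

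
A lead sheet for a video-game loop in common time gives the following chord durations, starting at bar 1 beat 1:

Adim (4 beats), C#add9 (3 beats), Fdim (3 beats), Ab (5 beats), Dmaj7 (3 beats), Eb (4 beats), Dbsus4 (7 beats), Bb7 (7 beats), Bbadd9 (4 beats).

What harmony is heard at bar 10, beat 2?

Beat 2 of bar 10 is beat (10−1)×4 + 2 = 38 overall.
Running totals: Adim ends at 4, C#add9 ends at 7, Fdim ends at 10, Ab ends at 15, Dmaj7 ends at 18, Eb ends at 22, Dbsus4 ends at 29, Bb7 ends at 36, Bbadd9 ends at 40.
Beat 38 falls within Bbadd9.

Bbadd9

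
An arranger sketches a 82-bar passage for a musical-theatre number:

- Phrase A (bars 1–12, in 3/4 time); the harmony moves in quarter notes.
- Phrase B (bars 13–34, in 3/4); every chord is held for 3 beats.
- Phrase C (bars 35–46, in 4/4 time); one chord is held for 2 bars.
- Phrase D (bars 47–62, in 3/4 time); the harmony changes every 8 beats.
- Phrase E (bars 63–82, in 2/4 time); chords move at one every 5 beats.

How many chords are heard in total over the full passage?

78 chords

A: 12 bars × 3 beats = 36 beats; 1 beat/chord → 36 chords.
B: 22 bars × 3 beats = 66 beats; 3 beats/chord → 22 chords.
C: 12 bars × 4 beats = 48 beats; 8 beats/chord → 6 chords.
D: 16 bars × 3 beats = 48 beats; 8 beats/chord → 6 chords.
E: 20 bars × 2 beats = 40 beats; 5 beats/chord → 8 chords.
Total: 36 + 22 + 6 + 6 + 8 = 78.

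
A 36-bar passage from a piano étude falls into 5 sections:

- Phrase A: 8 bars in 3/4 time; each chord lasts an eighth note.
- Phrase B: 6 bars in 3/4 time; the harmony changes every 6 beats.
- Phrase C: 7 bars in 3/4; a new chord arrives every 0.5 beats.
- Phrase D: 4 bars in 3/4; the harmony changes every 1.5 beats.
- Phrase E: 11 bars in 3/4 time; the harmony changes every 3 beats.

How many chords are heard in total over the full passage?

112 chords

A has 24 beats and chords last 0.5 each, so 48 chords.
B has 18 beats and chords last 6 each, so 3 chords.
C has 21 beats and chords last 0.5 each, so 42 chords.
D has 12 beats and chords last 1.5 each, so 8 chords.
E has 33 beats and chords last 3 each, so 11 chords.
Total: 48 + 3 + 42 + 8 + 11 = 112.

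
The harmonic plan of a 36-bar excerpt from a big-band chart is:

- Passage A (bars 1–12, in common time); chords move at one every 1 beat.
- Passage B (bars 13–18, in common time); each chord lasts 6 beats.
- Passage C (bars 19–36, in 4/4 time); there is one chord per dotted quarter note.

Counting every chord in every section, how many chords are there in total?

A: 12·4 = 48 beats, 48/1 = 48 chords.
B: 6·4 = 24 beats, 24/6 = 4 chords.
C: 18·4 = 72 beats, 72/1.5 = 48 chords.
Total: 48 + 4 + 48 = 100.

100 chords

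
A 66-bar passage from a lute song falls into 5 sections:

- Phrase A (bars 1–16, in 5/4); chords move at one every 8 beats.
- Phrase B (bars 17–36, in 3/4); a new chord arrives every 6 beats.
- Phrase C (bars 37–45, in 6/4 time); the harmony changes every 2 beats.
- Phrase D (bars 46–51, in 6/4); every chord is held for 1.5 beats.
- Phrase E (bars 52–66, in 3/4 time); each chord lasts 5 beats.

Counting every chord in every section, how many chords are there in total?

A: 16 bars × 5 beats = 80 beats; 8 beats/chord → 10 chords.
B: 20 bars × 3 beats = 60 beats; 6 beats/chord → 10 chords.
C: 9 bars × 6 beats = 54 beats; 2 beats/chord → 27 chords.
D: 6 bars × 6 beats = 36 beats; 1.5 beats/chord → 24 chords.
E: 15 bars × 3 beats = 45 beats; 5 beats/chord → 9 chords.
Total: 10 + 10 + 27 + 24 + 9 = 80.

80 chords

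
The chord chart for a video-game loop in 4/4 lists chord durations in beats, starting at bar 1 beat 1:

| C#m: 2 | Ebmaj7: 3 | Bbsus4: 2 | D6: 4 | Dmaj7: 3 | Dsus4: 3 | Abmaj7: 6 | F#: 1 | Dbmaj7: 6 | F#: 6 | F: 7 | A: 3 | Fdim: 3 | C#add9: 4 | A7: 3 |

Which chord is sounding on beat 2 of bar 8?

Beat 2 of bar 8 is beat (8−1)×4 + 2 = 30 overall.
Running totals: C#m ends at 2, Ebmaj7 ends at 5, Bbsus4 ends at 7, D6 ends at 11, Dmaj7 ends at 14, Dsus4 ends at 17, Abmaj7 ends at 23, F# ends at 24, Dbmaj7 ends at 30.
Beat 30 falls within Dbmaj7.

Dbmaj7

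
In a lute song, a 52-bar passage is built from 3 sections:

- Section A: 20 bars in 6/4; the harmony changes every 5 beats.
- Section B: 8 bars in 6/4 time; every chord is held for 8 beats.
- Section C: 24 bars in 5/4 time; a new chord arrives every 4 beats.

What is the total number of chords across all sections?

A has 120 beats and chords last 5 each, so 24 chords.
B has 48 beats and chords last 8 each, so 6 chords.
C has 120 beats and chords last 4 each, so 30 chords.
Total: 24 + 6 + 30 = 60.

60 chords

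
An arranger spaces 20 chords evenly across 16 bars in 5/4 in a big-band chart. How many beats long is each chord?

16 bars × 5 beats/bar = 80 beats total.
80 beats ÷ 20 chords = 4 beats per chord.
(That is a whole note.)

4 beats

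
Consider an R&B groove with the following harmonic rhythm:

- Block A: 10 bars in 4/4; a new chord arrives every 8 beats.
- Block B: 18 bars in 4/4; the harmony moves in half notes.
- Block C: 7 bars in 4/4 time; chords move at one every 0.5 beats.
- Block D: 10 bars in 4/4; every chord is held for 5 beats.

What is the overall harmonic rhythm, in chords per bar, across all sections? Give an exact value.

A: 10 bars of 4 beats is 40 beats; at 8 beats each that's 5 chords.
B: 18 bars of 4 beats is 72 beats; at 2 beats each that's 36 chords.
C: 7 bars of 4 beats is 28 beats; at 0.5 beats each that's 56 chords.
D: 10 bars of 4 beats is 40 beats; at 5 beats each that's 8 chords.
Overall: 105 chords over 45 bars → 105/45 = 7/3 chords per bar.

7/3 chords per bar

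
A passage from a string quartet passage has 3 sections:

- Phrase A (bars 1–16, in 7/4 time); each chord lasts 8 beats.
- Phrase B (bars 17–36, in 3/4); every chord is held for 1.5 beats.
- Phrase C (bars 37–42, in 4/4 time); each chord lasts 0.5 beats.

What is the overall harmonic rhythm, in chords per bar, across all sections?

17/7 chords per bar

A: 16 × 7 = 112 beats ÷ 8 = 14 chords.
B: 20 × 3 = 60 beats ÷ 1.5 = 40 chords.
C: 6 × 4 = 24 beats ÷ 0.5 = 48 chords.
Overall: 102 chords over 42 bars → 102/42 = 17/7 chords per bar.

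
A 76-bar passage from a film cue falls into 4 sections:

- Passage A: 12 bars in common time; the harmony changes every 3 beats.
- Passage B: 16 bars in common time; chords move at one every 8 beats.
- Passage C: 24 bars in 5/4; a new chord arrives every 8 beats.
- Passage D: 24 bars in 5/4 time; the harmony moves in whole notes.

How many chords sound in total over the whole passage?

A: 12 bars × 4 beats = 48 beats; 3 beats/chord → 16 chords.
B: 16 bars × 4 beats = 64 beats; 8 beats/chord → 8 chords.
C: 24 bars × 5 beats = 120 beats; 8 beats/chord → 15 chords.
D: 24 bars × 5 beats = 120 beats; 4 beats/chord → 30 chords.
Total: 16 + 8 + 15 + 30 = 69.

69 chords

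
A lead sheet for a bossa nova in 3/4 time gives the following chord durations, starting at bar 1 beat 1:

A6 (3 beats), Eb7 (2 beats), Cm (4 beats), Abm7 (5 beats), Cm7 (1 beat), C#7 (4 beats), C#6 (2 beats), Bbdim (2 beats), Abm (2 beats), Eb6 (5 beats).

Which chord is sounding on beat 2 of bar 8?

Beat 2 of bar 8 is beat (8−1)×3 + 2 = 23 overall.
Running totals: A6 ends at 3, Eb7 ends at 5, Cm ends at 9, Abm7 ends at 14, Cm7 ends at 15, C#7 ends at 19, C#6 ends at 21, Bbdim ends at 23.
Beat 23 falls within Bbdim.

Bbdim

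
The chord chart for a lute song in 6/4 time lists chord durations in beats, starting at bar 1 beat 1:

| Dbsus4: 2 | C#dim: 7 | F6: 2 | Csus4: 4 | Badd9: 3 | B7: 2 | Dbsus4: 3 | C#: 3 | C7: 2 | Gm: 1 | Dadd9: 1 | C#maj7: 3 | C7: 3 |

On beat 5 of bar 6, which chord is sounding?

Beat 5 of bar 6 is beat (6−1)×6 + 5 = 35 overall.
Running totals: Dbsus4 ends at 2, C#dim ends at 9, F6 ends at 11, Csus4 ends at 15, Badd9 ends at 18, B7 ends at 20, Dbsus4 ends at 23, C# ends at 26, C7 ends at 28, Gm ends at 29, Dadd9 ends at 30, C#maj7 ends at 33, C7 ends at 36.
Beat 35 falls within C7.

C7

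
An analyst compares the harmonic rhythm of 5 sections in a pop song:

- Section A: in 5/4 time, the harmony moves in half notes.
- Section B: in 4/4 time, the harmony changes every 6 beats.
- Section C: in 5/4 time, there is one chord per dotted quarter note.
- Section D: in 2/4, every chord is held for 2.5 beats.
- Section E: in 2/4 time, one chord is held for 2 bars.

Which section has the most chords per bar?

Section C

A: 5/2 = 2.5 chords/bar.
B: 4/6 = 2/3 chords/bar.
C: 5/1.5 = 10/3 chords/bar.
D: 2/2.5 = 0.8 chords/bar.
E: 2/4 = 0.5 chords/bar.
Fastest is C at 10/3 chords/bar.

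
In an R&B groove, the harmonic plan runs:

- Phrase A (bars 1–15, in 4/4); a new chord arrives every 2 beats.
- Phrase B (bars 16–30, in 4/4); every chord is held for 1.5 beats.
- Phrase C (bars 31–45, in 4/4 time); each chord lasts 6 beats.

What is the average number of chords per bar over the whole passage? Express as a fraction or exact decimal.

A: 15 × 4 = 60 beats ÷ 2 = 30 chords.
B: 15 × 4 = 60 beats ÷ 1.5 = 40 chords.
C: 15 × 4 = 60 beats ÷ 6 = 10 chords.
Overall: 80 chords over 45 bars → 80/45 = 16/9 chords per bar.

16/9 chords per bar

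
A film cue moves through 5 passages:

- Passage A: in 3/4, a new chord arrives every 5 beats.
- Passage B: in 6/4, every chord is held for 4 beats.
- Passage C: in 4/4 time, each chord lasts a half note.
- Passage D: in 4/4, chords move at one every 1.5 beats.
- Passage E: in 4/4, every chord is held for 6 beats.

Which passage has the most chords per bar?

A: 3/5 = 0.6 chords/bar.
B: 6/4 = 1.5 chords/bar.
C: 4/2 = 2 chords/bar.
D: 4/1.5 = 8/3 chords/bar.
E: 4/6 = 2/3 chords/bar.
Fastest is D at 8/3 chords/bar.

Passage D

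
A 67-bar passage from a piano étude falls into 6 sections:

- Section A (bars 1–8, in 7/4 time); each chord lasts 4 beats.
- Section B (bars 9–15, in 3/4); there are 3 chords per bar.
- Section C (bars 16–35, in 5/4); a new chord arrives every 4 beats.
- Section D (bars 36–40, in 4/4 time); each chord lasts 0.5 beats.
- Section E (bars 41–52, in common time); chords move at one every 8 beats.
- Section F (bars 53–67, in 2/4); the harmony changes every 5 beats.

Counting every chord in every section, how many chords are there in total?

112 chords

A has 56 beats and chords last 4 each, so 14 chords.
B has 21 beats and chords last 1 each, so 21 chords.
C has 100 beats and chords last 4 each, so 25 chords.
D has 20 beats and chords last 0.5 each, so 40 chords.
E has 48 beats and chords last 8 each, so 6 chords.
F has 30 beats and chords last 5 each, so 6 chords.
Total: 14 + 21 + 25 + 40 + 6 + 6 = 112.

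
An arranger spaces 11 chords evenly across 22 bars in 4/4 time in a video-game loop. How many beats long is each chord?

8 beats

22 bars × 4 beats/bar = 88 beats total.
88 beats ÷ 11 chords = 8 beats per chord.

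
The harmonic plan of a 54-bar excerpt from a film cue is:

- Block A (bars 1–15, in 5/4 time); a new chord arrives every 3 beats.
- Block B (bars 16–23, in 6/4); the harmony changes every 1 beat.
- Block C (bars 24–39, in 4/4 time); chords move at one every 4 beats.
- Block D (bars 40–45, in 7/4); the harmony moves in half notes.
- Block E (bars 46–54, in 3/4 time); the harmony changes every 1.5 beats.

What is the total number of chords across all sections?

A has 75 beats and chords last 3 each, so 25 chords.
B has 48 beats and chords last 1 each, so 48 chords.
C has 64 beats and chords last 4 each, so 16 chords.
D has 42 beats and chords last 2 each, so 21 chords.
E has 27 beats and chords last 1.5 each, so 18 chords.
Total: 25 + 48 + 16 + 21 + 18 = 128.

128 chords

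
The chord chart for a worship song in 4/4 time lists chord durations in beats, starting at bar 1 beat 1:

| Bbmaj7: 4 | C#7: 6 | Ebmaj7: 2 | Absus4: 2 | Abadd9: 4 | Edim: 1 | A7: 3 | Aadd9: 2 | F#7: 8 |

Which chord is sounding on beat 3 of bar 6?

Aadd9

Beat 3 of bar 6 is beat (6−1)×4 + 3 = 23 overall.
Running totals: Bbmaj7 ends at 4, C#7 ends at 10, Ebmaj7 ends at 12, Absus4 ends at 14, Abadd9 ends at 18, Edim ends at 19, A7 ends at 22, Aadd9 ends at 24.
Beat 23 falls within Aadd9.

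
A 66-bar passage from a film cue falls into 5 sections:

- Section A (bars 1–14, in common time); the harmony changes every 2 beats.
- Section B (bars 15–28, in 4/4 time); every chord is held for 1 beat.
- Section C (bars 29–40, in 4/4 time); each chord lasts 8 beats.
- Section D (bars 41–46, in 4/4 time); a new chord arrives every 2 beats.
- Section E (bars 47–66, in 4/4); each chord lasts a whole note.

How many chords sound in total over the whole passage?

A: 14·4 = 56 beats, 56/2 = 28 chords.
B: 14·4 = 56 beats, 56/1 = 56 chords.
C: 12·4 = 48 beats, 48/8 = 6 chords.
D: 6·4 = 24 beats, 24/2 = 12 chords.
E: 20·4 = 80 beats, 80/4 = 20 chords.
Total: 28 + 56 + 6 + 12 + 20 = 122.

122 chords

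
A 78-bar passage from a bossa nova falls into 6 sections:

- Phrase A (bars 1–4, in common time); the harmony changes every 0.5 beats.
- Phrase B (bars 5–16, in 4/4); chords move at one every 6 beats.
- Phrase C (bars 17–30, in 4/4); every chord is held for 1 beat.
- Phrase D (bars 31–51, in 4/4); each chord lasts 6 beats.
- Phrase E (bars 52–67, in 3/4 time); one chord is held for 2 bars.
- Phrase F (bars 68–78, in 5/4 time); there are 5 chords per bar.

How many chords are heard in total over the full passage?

173 chords

A has 16 beats and chords last 0.5 each, so 32 chords.
B has 48 beats and chords last 6 each, so 8 chords.
C has 56 beats and chords last 1 each, so 56 chords.
D has 84 beats and chords last 6 each, so 14 chords.
E has 48 beats and chords last 6 each, so 8 chords.
F has 55 beats and chords last 1 each, so 55 chords.
Total: 32 + 8 + 56 + 14 + 8 + 55 = 173.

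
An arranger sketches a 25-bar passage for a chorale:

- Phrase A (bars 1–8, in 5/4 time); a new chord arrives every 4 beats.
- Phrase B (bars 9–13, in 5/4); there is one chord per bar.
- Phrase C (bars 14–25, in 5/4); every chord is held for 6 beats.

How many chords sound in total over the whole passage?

A has 40 beats and chords last 4 each, so 10 chords.
B has 25 beats and chords last 5 each, so 5 chords.
C has 60 beats and chords last 6 each, so 10 chords.
Total: 10 + 5 + 10 = 25.

25 chords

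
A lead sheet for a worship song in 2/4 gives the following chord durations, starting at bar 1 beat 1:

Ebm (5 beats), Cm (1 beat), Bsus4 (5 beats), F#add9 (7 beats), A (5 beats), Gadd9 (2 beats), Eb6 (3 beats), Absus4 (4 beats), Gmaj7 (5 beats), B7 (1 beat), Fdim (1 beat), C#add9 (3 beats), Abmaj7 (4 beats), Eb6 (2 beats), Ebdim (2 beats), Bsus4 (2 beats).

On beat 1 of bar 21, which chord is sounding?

C#add9

Beat 1 of bar 21 is beat (21−1)×2 + 1 = 41 overall.
Running totals: Ebm ends at 5, Cm ends at 6, Bsus4 ends at 11, F#add9 ends at 18, A ends at 23, Gadd9 ends at 25, Eb6 ends at 28, Absus4 ends at 32, Gmaj7 ends at 37, B7 ends at 38, Fdim ends at 39, C#add9 ends at 42.
Beat 41 falls within C#add9.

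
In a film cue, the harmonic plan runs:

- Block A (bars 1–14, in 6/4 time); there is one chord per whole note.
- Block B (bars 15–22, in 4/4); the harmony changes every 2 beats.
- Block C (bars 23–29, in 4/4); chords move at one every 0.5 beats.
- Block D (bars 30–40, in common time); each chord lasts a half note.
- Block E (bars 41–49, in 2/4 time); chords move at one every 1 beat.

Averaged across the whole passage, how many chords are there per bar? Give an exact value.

A: 14 bars of 6 beats is 84 beats; at 4 beats each that's 21 chords.
B: 8 bars of 4 beats is 32 beats; at 2 beats each that's 16 chords.
C: 7 bars of 4 beats is 28 beats; at 0.5 beats each that's 56 chords.
D: 11 bars of 4 beats is 44 beats; at 2 beats each that's 22 chords.
E: 9 bars of 2 beats is 18 beats; at 1 beat each that's 18 chords.
Overall: 133 chords over 49 bars → 133/49 = 19/7 chords per bar.

19/7 chords per bar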